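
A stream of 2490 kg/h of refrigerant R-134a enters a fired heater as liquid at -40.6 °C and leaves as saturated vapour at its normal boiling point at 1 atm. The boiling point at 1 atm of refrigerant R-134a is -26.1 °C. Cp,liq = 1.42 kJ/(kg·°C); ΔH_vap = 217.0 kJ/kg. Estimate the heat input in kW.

Q = 164 kW

liquid -40.6→-26.1 °C: 20.59 kJ/kg
vaporisation at -26.1 °C: 217 kJ/kg
Δh = 20.59 + 217 = 237.59 kJ/kg
Q = ṁ·Δh = 2490 kg/h × 237.59 kJ/kg = 591600 kJ/h
|Q| = 164.33 kW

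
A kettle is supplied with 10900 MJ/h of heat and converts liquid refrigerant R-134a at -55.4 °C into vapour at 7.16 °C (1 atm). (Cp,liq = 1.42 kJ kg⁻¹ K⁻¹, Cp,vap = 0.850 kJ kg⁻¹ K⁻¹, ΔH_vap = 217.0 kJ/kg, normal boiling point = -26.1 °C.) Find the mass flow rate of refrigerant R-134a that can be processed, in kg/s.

ṁ = 10.6 kg/s

Δh = 1.42×(-26.1−-55.4) + 217.0 + 0.850×(7.16−-26.1) = 286.88 kJ/kg
Q = 10900 MJ/h = 3027.8 kJ/s = 3027.8 kJ/s
ṁ = Q/Δh = 3027.8 / 286.88 = 10.554 kg/s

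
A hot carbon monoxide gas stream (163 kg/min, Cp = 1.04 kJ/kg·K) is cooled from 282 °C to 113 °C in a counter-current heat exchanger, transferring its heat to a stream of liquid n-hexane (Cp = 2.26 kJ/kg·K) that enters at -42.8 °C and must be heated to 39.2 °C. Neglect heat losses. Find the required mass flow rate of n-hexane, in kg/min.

ṁ_c = 155 kg/min

Heat released by hot stream: Q = 163 × 1.04 × (282 − 113) = 28649 kJ/min
Energy balance on cold side (adiabatic exchanger): Q = ṁ_c·Cp_c·(T_c,out − T_c,in)
ṁ_c = 28649 / [2.26 × (39.2 − -42.8)] = 154.59 kg/min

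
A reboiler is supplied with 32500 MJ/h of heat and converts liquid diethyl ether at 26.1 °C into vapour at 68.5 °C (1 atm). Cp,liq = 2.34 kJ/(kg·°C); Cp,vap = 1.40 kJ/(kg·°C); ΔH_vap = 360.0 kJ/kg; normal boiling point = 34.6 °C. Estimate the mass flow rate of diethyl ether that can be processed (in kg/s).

Δh = 2.34×(34.6−26.1) + 360.0 + 1.40×(68.5−34.6) = 427.35 kJ/kg
Q = 32500 MJ/h = 9027.8 kJ/s = 9027.8 kJ/s
ṁ = Q/Δh = 9027.8 / 427.35 = 21.125 kg/s

ṁ = 21.1 kg/s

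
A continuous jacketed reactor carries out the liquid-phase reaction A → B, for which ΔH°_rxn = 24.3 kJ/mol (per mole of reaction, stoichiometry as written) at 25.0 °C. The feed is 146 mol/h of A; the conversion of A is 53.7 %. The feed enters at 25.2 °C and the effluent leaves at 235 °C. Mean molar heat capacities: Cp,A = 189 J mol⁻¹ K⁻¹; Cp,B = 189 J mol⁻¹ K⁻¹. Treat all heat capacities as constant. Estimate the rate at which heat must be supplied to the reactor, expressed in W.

Q_in = 2140 W

Extent of reaction ξ = 0.537 × 146 = 78.402 mol/h
Reaction term: ξ·ΔH°_rxn = 78.402 × 24.3 = 1905.2 kJ/h
Sensible, feed 25.2→25 °C: -5.5188 kJ/h
Outlet flows (mol/h): A 67.598, B 78.402
Sensible, products 25→235 °C: 5794.7 kJ/h
Q = ΔH = 7694.4 kJ/h = 2.1373 kW
Heat supplied = 2137.3 W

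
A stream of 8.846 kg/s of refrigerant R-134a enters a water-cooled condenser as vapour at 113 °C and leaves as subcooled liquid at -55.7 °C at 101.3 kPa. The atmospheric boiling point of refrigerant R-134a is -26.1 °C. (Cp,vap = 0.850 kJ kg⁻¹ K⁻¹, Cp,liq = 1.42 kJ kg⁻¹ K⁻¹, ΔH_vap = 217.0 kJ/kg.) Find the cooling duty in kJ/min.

vapour 113→-26.1 °C: -118.23 kJ/kg
condensation at -26.1 °C: -217 kJ/kg
liquid -26.1→-55.7 °C: -42.032 kJ/kg
Δh = -118.23 + -217 + -42.032 = -377.27 kJ/kg
Q = ṁ·Δh = 8.846 kg/s × -377.27 kJ/kg = -3337.3 kJ/s
|Q| = 3337.3 kW = 200240 kJ/min

Q_c = 200000 kJ/min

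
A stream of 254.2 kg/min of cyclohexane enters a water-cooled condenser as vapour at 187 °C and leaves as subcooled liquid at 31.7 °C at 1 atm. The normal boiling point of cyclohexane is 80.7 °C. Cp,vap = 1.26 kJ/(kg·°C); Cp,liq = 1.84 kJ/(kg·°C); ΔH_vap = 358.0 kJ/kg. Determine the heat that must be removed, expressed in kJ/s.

Q_c = 2470 kJ/s

vapour 187→80.7 °C: -133.94 kJ/kg
condensation at 80.7 °C: -358 kJ/kg
liquid 80.7→31.7 °C: -90.16 kJ/kg
Δh = -133.94 + -358 + -90.16 = -582.1 kJ/kg
Q = ṁ·Δh = 254.2 kg/min × -582.1 kJ/kg = -147970 kJ/min
|Q| = 2466.2 kW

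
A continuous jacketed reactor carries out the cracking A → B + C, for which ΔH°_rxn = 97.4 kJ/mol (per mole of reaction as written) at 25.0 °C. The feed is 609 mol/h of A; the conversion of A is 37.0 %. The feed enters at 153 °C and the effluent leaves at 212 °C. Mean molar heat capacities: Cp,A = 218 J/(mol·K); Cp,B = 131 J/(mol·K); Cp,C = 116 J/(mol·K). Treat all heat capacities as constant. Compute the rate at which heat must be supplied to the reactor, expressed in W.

Q_in = 8610 W

Extent of reaction ξ = 0.370 × 609 = 225.33 mol/h
Reaction term: ξ·ΔH°_rxn = 225.33 × 97.4 = 21947 kJ/h
Sensible, feed 153→25 °C: -16994 kJ/h
Outlet flows (mol/h): A 383.67, B 225.33, C 225.33
Sensible, products 25→212 °C: 26048 kJ/h
Q = ΔH = 31002 kJ/h = 8.6117 kW
Heat supplied = 8611.7 W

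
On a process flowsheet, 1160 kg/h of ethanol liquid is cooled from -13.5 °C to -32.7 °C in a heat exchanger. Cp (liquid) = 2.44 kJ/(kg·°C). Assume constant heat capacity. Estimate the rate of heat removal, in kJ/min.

Q_c = 906 kJ/min

Q = ṁ·Cp·ΔT = 1160 × 2.44 × (-32.7 − -13.5) = -54344 kJ/h
Converting: 54344 / 3600 s = 15.095 kW
Cooling duty = 905.73 kJ/min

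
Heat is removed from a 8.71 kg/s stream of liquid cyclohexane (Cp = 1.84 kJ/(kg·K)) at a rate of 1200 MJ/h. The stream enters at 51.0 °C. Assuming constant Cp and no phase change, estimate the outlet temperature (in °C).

Q = 1200 MJ/h = 333.33 kJ/s
ΔT = Q/(ṁ·Cp) = 333.33/(8.71×1.84) = 20.799 K
T_out = 51.0 − 20.799 = 30.201 °C

T_out = 30.2 °C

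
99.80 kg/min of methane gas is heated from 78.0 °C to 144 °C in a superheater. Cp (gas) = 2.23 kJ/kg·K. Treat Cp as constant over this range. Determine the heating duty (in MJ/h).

Q = 881 MJ/h

Q = ṁ·Cp·ΔT = 99.80 × 2.23 × (144 − 78.0) = 14689 kJ/min
Converting: 14689 / 60 s = 244.81 kW
Heating duty = 881.31 MJ/h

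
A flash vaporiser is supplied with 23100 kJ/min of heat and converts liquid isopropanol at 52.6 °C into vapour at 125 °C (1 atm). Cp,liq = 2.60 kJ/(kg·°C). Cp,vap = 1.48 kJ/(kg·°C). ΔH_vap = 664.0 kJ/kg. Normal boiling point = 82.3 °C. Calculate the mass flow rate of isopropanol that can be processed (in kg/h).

ṁ = 1720 kg/h

Δh = 2.60×(82.3−52.6) + 664.0 + 1.48×(125−82.3) = 804.42 kJ/kg
Q = 23100 kJ/min = 385 kJ/s = 1.386e+06 kJ/h
ṁ = Q/Δh = 1.386e+06 / 804.42 = 1723 kg/h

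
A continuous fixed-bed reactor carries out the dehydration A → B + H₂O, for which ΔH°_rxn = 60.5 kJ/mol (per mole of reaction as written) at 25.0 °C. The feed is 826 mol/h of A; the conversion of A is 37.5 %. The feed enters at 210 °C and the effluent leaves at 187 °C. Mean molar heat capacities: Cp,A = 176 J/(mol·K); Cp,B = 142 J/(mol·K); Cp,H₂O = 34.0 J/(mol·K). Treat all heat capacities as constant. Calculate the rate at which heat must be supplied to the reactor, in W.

Extent of reaction ξ = 0.375 × 826 = 309.75 mol/h
Reaction term: ξ·ΔH°_rxn = 309.75 × 60.5 = 18740 kJ/h
Sensible, feed 210→25 °C: -26895 kJ/h
Outlet flows (mol/h): A 516.25, B 309.75, H₂O 309.75
Sensible, products 25→187 °C: 23551 kJ/h
Q = ΔH = 15396 kJ/h = 4.2767 kW
Heat supplied = 4276.7 W

Q_in = 4280 W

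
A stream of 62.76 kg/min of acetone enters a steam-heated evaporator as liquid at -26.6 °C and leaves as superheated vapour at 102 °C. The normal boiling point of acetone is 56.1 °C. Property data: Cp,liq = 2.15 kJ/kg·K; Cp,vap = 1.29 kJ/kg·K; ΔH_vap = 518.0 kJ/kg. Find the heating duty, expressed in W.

liquid -26.6→56.1 °C: 177.81 kJ/kg
vaporisation at 56.1 °C: 518 kJ/kg
vapour 56.1→102 °C: 59.211 kJ/kg
Δh = 177.81 + 518 + 59.211 = 755.02 kJ/kg
Q = ṁ·Δh = 62.76 kg/min × 755.02 kJ/kg = 47385 kJ/min
|Q| = 789.75 kW = 789750 W

Q = 790000 W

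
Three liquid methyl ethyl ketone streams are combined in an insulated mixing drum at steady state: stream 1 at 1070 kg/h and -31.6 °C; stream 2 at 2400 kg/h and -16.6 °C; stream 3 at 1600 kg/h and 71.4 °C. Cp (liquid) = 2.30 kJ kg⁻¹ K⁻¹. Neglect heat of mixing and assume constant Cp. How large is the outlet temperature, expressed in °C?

Energy balance with Q = 0: Σ ṁᵢCp,ᵢ(T_out − Tᵢ) = 0
T_out = Σ ṁᵢCp,ᵢTᵢ / Σ ṁᵢCp,ᵢ
      = 93352 / 11661 = 8.0055 °C

T_out = 8.01 °C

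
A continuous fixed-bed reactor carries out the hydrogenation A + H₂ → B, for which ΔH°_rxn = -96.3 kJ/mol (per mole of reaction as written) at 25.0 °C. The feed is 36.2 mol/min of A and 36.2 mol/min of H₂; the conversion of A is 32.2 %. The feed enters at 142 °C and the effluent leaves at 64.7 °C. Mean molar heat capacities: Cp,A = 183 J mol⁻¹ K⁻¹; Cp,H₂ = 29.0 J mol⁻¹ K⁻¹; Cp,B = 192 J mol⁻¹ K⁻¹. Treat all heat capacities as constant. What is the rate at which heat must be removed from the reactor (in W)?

Extent of reaction ξ = 0.322 × 36.2 = 11.656 mol/min
Reaction term: ξ·ΔH°_rxn = 11.656 × -96.3 = -1122.5 kJ/min
Sensible, feed 142→25 °C: -897.9 kJ/min
Outlet flows (mol/min): A 24.544, H₂ 24.544, B 11.656
Sensible, products 25→64.7 °C: 295.42 kJ/min
Q = ΔH = -1725 kJ/min = -28.75 kW
Heat removed = 28750 W

Q_out = 28700 W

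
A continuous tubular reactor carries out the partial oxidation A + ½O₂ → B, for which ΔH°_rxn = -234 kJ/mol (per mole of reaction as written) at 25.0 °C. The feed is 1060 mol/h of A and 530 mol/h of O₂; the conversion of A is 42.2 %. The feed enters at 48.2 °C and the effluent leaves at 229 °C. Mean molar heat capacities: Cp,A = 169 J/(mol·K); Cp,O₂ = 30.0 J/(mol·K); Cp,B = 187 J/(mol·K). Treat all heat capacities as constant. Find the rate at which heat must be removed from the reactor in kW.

Extent of reaction ξ = 0.422 × 1060 = 447.32 mol/h
Reaction term: ξ·ΔH°_rxn = 447.32 × -234 = -104670 kJ/h
Sensible, feed 48.2→25 °C: -4524.9 kJ/h
Outlet flows (mol/h): A 612.68, O₂ 306.34, B 447.32
Sensible, products 25→229 °C: 40062 kJ/h
Q = ΔH = -69136 kJ/h = -19.204 kW
Heat removed = 19.204 kW

Q_out = 19.2 kW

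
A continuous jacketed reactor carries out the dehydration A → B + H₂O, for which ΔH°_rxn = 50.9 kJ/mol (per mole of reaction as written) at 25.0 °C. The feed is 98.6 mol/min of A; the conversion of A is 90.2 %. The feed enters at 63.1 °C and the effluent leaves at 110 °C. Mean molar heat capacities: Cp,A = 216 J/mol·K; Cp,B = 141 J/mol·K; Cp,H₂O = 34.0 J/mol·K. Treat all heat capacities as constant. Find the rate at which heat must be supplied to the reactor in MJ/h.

Q_in = 313 MJ/h

Extent of reaction ξ = 0.902 × 98.6 = 88.937 mol/min
Reaction term: ξ·ΔH°_rxn = 88.937 × 50.9 = 4526.9 kJ/min
Sensible, feed 63.1→25 °C: -811.44 kJ/min
Outlet flows (mol/min): A 9.6628, B 88.937, H₂O 88.937
Sensible, products 25→110 °C: 1500.3 kJ/min
Q = ΔH = 5215.8 kJ/min = 86.93 kW
Heat supplied = 312.95 MJ/h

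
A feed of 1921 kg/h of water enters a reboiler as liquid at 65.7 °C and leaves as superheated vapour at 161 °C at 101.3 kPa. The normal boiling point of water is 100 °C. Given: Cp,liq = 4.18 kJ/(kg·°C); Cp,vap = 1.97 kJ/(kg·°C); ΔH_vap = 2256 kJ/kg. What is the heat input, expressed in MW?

Q = 1.34 MW

liquid 65.7→100 °C: 143.37 kJ/kg
vaporisation at 100 °C: 2256 kJ/kg
vapour 100→161 °C: 120.17 kJ/kg
Δh = 143.37 + 2256 + 120.17 = 2519.5 kJ/kg
Q = ṁ·Δh = 1921 kg/h × 2519.5 kJ/kg = 4.84e+06 kJ/h
|Q| = 1344.5 kW = 1.3445 MW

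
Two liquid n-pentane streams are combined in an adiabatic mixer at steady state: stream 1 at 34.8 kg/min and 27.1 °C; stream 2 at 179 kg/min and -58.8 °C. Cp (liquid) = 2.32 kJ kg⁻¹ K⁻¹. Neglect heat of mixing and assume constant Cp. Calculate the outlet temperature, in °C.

T_out = -44.8 °C

No heat crosses the boundary, so H_out = H_in.
Σ ṁᵢCp,ᵢTᵢ = 34.8×2.32×27.1 + 179×2.32×-58.8 = -22231
Σ ṁᵢCp,ᵢ = 34.8×2.32 + 179×2.32 = 496.02
T_out = -22231 / 496.02 = -44.818 °C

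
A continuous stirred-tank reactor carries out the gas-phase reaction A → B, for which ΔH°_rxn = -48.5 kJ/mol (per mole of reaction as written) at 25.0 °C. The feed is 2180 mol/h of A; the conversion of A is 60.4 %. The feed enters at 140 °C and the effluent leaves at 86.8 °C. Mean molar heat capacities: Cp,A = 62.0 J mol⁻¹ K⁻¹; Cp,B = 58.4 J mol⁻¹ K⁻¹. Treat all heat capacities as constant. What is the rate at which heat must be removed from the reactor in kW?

Q_out = 19.8 kW

Extent of reaction ξ = 0.604 × 2180 = 1316.7 mol/h
Reaction term: ξ·ΔH°_rxn = 1316.7 × -48.5 = -63861 kJ/h
Sensible, feed 140→25 °C: -15543 kJ/h
Outlet flows (mol/h): A 863.28, B 1316.7
Sensible, products 25→86.8 °C: 8059.9 kJ/h
Q = ΔH = -71344 kJ/h = -19.818 kW
Heat removed = 19.818 kW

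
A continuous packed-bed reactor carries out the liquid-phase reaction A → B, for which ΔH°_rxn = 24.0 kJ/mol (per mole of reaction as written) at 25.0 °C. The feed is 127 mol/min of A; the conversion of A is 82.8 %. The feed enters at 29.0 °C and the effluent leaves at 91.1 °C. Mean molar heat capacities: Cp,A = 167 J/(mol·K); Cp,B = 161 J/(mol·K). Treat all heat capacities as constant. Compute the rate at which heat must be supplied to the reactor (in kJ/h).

Extent of reaction ξ = 0.828 × 127 = 105.16 mol/min
Reaction term: ξ·ΔH°_rxn = 105.16 × 24.0 = 2523.7 kJ/min
Sensible, feed 29.0→25 °C: -84.836 kJ/min
Outlet flows (mol/min): A 21.844, B 105.16
Sensible, products 25→91.1 °C: 1360.2 kJ/min
Q = ΔH = 3799.1 kJ/min = 63.319 kW
Heat supplied = 227950 kJ/h

Q_in = 228000 kJ/h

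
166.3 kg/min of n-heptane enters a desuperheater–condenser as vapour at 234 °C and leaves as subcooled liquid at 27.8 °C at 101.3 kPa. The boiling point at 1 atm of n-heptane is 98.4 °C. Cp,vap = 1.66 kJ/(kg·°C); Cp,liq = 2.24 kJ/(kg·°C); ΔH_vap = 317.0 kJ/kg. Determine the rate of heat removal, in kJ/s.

vapour 234→98.4 °C: -225.1 kJ/kg
condensation at 98.4 °C: -317 kJ/kg
liquid 98.4→27.8 °C: -158.14 kJ/kg
Δh = -225.1 + -317 + -158.14 = -700.24 kJ/kg
Q = ṁ·Δh = 166.3 kg/min × -700.24 kJ/kg = -116450 kJ/min
|Q| = 1940.8 kW

Q_c = 1940 kJ/s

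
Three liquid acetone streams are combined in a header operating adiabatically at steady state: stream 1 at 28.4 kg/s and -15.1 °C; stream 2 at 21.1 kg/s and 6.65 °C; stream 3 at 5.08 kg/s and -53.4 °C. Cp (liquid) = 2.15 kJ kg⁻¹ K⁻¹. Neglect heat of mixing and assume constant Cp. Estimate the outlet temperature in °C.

Adiabatic, steady state ⇒ Σ ṁᵢCp,ᵢ(T_out − Tᵢ) = 0
T_out = Σ ṁᵢCp,ᵢTᵢ / Σ ṁᵢCp,ᵢ
      = -1203.6 / 117.35 = -10.256 °C

T_out = -10.3 °C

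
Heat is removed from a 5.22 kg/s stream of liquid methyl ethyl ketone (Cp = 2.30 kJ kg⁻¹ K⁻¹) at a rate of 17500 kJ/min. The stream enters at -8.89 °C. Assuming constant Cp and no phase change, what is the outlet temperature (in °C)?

Q = 17500 kJ/min = 291.67 kJ/s
ΔT = Q/(ṁ·Cp) = 291.67/(5.22×2.30) = 24.293 K
T_out = -8.89 − 24.293 = -33.183 °C

T_out = -33.2 °C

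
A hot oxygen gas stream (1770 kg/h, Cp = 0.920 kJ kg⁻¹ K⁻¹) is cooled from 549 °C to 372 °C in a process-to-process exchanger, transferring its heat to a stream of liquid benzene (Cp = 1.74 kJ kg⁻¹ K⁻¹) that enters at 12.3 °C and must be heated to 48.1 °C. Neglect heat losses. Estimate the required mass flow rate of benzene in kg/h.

ṁ_c = 4630 kg/h

Heat released by hot stream: Q = 1770 × 0.920 × (549 − 372) = 288230 kJ/h
Energy balance on cold side (adiabatic exchanger): Q = ṁ_c·Cp_c·(T_c,out − T_c,in)
ṁ_c = 288230 / [1.74 × (48.1 − 12.3)] = 4627 kg/h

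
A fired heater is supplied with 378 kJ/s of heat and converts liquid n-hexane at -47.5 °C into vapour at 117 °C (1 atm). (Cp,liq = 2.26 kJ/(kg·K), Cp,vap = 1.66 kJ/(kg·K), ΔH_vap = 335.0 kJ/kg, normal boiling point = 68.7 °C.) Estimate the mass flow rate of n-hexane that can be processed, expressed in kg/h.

Δh = 2.26×(68.7−-47.5) + 335.0 + 1.66×(117−68.7) = 677.79 kJ/kg
Q = 378 kJ/s = 378 kJ/s = 1.3608e+06 kJ/h
ṁ = Q/Δh = 1.3608e+06 / 677.79 = 2007.7 kg/h

ṁ = 2010 kg/h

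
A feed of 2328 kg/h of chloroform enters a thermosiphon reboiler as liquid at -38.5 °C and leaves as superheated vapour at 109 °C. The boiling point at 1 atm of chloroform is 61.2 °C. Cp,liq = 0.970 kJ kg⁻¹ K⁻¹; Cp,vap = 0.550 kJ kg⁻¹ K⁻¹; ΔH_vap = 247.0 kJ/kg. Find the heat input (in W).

liquid -38.5→61.2 °C: 96.709 kJ/kg
vaporisation at 61.2 °C: 247 kJ/kg
vapour 61.2→109 °C: 26.29 kJ/kg
Δh = 96.709 + 247 + 26.29 = 370 kJ/kg
Q = ṁ·Δh = 2328 kg/h × 370 kJ/kg = 861360 kJ/h
|Q| = 239.27 kW = 239270 W

Q = 239000 W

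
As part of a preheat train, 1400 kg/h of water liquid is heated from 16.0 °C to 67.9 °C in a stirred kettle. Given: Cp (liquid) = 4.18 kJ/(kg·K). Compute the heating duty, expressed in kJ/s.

Q = 84.4 kJ/s

Q = ṁ·Cp·ΔT = 1400 × 4.18 × (67.9 − 16.0) = 303720 kJ/h
Converting: 303720 / 3600 s = 84.366 kW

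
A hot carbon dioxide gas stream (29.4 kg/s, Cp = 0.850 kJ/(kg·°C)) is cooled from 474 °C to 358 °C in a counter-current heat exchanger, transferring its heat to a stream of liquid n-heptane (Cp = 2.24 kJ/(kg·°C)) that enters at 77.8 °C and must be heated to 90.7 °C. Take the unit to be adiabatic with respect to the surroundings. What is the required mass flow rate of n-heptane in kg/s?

ṁ_c = 100 kg/s

Heat released by hot stream: Q = 29.4 × 0.850 × (474 − 358) = 2898.8 kJ/s
Energy balance on cold side (adiabatic exchanger): Q = ṁ_c·Cp_c·(T_c,out − T_c,in)
ṁ_c = 2898.8 / [2.24 × (90.7 − 77.8)] = 100.32 kg/s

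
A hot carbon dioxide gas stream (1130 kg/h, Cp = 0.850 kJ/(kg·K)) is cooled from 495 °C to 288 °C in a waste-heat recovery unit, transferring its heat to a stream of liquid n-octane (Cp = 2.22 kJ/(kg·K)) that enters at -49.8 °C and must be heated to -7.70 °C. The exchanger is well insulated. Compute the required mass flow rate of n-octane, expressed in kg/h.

ṁ_c = 2130 kg/h

Heat released by hot stream: Q = 1130 × 0.850 × (495 − 288) = 198820 kJ/h
Energy balance on cold side (adiabatic exchanger): Q = ṁ_c·Cp_c·(T_c,out − T_c,in)
ṁ_c = 198820 / [2.22 × (-7.70 − -49.8)] = 2127.3 kg/h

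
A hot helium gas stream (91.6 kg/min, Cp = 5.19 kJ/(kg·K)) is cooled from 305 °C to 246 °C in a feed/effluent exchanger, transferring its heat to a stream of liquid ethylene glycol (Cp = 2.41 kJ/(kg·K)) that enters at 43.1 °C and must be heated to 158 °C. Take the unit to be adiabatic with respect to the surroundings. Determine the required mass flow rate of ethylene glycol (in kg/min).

ṁ_c = 101 kg/min

Heat released by hot stream: Q = 91.6 × 5.19 × (305 − 246) = 28049 kJ/min
Energy balance on cold side (adiabatic exchanger): Q = ṁ_c·Cp_c·(T_c,out − T_c,in)
ṁ_c = 28049 / [2.41 × (158 − 43.1)] = 101.29 kg/min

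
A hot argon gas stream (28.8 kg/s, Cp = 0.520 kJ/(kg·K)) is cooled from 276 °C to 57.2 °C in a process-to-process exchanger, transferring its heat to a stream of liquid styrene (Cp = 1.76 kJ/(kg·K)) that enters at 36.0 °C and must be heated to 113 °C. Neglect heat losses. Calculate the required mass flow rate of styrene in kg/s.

Heat released by hot stream: Q = 28.8 × 0.520 × (276 − 57.2) = 3276.7 kJ/s
Energy balance on cold side (adiabatic exchanger): Q = ṁ_c·Cp_c·(T_c,out − T_c,in)
ṁ_c = 3276.7 / [1.76 × (113 − 36.0)] = 24.179 kg/s

ṁ_c = 24.2 kg/s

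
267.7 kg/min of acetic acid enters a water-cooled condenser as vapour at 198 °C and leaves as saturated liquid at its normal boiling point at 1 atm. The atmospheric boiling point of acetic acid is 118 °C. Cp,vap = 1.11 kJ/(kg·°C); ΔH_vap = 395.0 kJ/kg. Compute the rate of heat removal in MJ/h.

vapour 198→118 °C: -88.8 kJ/kg
condensation at 118 °C: -395 kJ/kg
Δh = -88.8 + -395 = -483.8 kJ/kg
Q = ṁ·Δh = 267.7 kg/min × -483.8 kJ/kg = -129510 kJ/min
|Q| = 2158.6 kW = 7770.8 MJ/h

Q_c = 7770 MJ/h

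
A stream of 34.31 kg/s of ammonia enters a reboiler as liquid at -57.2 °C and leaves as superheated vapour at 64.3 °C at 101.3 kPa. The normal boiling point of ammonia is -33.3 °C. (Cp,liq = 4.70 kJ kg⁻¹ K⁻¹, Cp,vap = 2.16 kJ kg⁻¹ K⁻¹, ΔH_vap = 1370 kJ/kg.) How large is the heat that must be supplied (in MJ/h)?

liquid -57.2→-33.3 °C: 112.33 kJ/kg
vaporisation at -33.3 °C: 1370 kJ/kg
vapour -33.3→64.3 °C: 210.82 kJ/kg
Δh = 112.33 + 1370 + 210.82 = 1693.1 kJ/kg
Q = ṁ·Δh = 34.31 kg/s × 1693.1 kJ/kg = 58092 kJ/s
|Q| = 58092 kW = 209130 MJ/h

Q = 209000 MJ/h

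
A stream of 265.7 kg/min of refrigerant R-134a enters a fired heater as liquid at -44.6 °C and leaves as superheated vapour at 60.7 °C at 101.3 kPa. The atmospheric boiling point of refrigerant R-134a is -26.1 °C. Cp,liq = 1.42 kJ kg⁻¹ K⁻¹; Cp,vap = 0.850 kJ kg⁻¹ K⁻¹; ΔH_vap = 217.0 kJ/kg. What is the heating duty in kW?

liquid -44.6→-26.1 °C: 26.27 kJ/kg
vaporisation at -26.1 °C: 217 kJ/kg
vapour -26.1→60.7 °C: 73.78 kJ/kg
Δh = 26.27 + 217 + 73.78 = 317.05 kJ/kg
Q = ṁ·Δh = 265.7 kg/min × 317.05 kJ/kg = 84240 kJ/min
|Q| = 1404 kW

Q = 1400 kW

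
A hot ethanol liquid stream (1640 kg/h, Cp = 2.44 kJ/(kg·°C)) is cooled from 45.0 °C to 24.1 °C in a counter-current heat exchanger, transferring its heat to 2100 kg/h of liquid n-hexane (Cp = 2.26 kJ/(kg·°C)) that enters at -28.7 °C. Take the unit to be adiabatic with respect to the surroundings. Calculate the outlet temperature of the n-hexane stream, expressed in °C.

T_c,out = -11.1 °C

Heat released by hot stream: Q = 1640 × 2.44 × (45.0 − 24.1) = 83633 kJ/h
Energy balance on cold side (adiabatic exchanger): Q = ṁ_c·Cp_c·(T_c,out − T_c,in)
T_c,out = -28.7 + 83633/(2100 × 2.26) = -11.078 °C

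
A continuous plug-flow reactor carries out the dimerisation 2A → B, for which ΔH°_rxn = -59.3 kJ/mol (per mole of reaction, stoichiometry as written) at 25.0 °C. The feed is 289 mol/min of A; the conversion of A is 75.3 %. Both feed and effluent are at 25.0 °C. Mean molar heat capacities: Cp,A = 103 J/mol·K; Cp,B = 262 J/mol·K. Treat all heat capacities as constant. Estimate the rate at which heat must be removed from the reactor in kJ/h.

Q_out = 387000 kJ/h

Extent of reaction ξ = 0.753 × 289 / 2 = 108.81 mol/min
Reaction term: ξ·ΔH°_rxn = 108.81 × -59.3 = -6452.3 kJ/min
Q = ΔH = -6452.3 kJ/min = -107.54 kW
Heat removed = 387140 kJ/h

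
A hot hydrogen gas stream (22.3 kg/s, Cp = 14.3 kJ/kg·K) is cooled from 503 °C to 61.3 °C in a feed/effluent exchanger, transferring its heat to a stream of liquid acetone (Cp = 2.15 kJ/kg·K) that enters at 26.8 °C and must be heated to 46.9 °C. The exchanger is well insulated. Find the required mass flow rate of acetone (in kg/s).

ṁ_c = 3260 kg/s

Heat released by hot stream: Q = 22.3 × 14.3 × (503 − 61.3) = 140850 kJ/s
Energy balance on cold side (adiabatic exchanger): Q = ṁ_c·Cp_c·(T_c,out − T_c,in)
ṁ_c = 140850 / [2.15 × (46.9 − 26.8)] = 3259.4 kg/s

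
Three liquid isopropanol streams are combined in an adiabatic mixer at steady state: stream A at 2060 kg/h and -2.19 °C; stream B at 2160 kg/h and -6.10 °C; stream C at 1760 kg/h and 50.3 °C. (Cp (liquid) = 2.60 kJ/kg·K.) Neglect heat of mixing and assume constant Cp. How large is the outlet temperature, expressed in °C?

T_out = 11.8 °C

Adiabatic, steady state ⇒ Σ ṁᵢCp,ᵢ(T_out − Tᵢ) = 0
Σ ṁᵢCp,ᵢTᵢ = 2060×2.60×-2.19 + 2160×2.60×-6.10 + 1760×2.60×50.3 = 184190
Σ ṁᵢCp,ᵢ = 2060×2.60 + 2160×2.60 + 1760×2.60 = 15548
T_out = 184190 / 15548 = 11.846 °C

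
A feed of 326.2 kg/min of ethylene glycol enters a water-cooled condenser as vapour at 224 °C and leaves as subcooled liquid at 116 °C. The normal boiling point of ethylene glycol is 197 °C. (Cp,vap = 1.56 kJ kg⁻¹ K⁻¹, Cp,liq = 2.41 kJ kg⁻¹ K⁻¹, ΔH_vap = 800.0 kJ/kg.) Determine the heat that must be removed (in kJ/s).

Q_c = 5640 kJ/s

vapour 224→197 °C: -42.12 kJ/kg
condensation at 197 °C: -800 kJ/kg
liquid 197→116 °C: -195.21 kJ/kg
Δh = -42.12 + -800 + -195.21 = -1037.3 kJ/kg
Q = ṁ·Δh = 326.2 kg/min × -1037.3 kJ/kg = -338380 kJ/min
|Q| = 5639.6 kW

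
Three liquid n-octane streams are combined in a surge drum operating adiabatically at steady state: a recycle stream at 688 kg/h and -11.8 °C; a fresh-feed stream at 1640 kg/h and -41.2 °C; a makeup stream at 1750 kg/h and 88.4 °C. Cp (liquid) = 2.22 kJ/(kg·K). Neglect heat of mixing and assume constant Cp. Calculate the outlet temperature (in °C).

Energy balance with Q = 0: Σ ṁᵢCp,ᵢ(T_out − Tᵢ) = 0
T_out = Σ ṁᵢCp,ᵢTᵢ / Σ ṁᵢCp,ᵢ
      = 175410 / 9053.2 = 19.376 °C

T_out = 19.4 °C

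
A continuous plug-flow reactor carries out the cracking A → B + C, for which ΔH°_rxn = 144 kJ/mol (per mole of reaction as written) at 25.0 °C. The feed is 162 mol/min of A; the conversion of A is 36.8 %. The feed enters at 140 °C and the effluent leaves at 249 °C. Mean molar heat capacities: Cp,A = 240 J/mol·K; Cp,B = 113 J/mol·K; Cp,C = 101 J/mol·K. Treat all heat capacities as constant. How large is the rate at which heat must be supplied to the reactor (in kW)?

Extent of reaction ξ = 0.368 × 162 = 59.616 mol/min
Reaction term: ξ·ΔH°_rxn = 59.616 × 144 = 8584.7 kJ/min
Sensible, feed 140→25 °C: -4471.2 kJ/min
Outlet flows (mol/min): A 102.38, B 59.616, C 59.616
Sensible, products 25→249 °C: 8361.9 kJ/min
Q = ΔH = 12475 kJ/min = 207.92 kW
Heat supplied = 207.92 kW

Q_in = 208 kW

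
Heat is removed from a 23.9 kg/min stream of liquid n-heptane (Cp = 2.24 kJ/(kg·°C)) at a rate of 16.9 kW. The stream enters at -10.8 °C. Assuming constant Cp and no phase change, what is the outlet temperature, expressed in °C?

Q = 16.9 kW = 1014 kJ/min
ΔT = Q/(ṁ·Cp) = 1014/(23.9×2.24) = 18.941 K
T_out = -10.8 − 18.941 = -29.741 °C

T_out = -29.7 °C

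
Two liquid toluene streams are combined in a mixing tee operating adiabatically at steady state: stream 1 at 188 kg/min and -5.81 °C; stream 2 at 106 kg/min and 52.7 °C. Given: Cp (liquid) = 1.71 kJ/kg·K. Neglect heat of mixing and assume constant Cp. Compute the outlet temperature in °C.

No heat crosses the boundary, so H_out = H_in.
Σ ṁᵢCp,ᵢTᵢ = 188×1.71×-5.81 + 106×1.71×52.7 = 7684.6
Σ ṁᵢCp,ᵢ = 188×1.71 + 106×1.71 = 502.74
T_out = 7684.6 / 502.74 = 15.285 °C

T_out = 15.3 °C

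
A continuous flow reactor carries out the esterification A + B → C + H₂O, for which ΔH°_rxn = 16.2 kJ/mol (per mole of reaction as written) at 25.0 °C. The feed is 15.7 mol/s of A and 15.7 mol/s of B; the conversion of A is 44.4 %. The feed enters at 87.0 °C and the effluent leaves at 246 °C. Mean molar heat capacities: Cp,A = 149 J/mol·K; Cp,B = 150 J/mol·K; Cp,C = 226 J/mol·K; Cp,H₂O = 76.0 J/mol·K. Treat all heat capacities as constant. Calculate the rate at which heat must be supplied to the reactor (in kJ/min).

Q_in = 51800 kJ/min

Extent of reaction ξ = 0.444 × 15.7 = 6.9708 mol/s
Reaction term: ξ·ΔH°_rxn = 6.9708 × 16.2 = 112.93 kJ/s
Sensible, feed 87.0→25 °C: -291.05 kJ/s
Outlet flows (mol/s): A 8.7292, B 8.7292, C 6.9708, H₂O 6.9708
Sensible, products 25→246 °C: 1042.1 kJ/s
Q = ΔH = 863.94 kJ/s = 863.94 kW
Heat supplied = 51837 kJ/min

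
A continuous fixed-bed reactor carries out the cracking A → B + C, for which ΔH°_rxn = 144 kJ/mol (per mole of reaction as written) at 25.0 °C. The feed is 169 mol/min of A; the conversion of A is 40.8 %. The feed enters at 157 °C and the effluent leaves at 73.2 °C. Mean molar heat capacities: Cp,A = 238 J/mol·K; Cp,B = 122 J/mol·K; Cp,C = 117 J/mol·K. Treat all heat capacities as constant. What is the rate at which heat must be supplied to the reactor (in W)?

Q_in = 109000 W

Extent of reaction ξ = 0.408 × 169 = 68.952 mol/min
Reaction term: ξ·ΔH°_rxn = 68.952 × 144 = 9929.1 kJ/min
Sensible, feed 157→25 °C: -5309.3 kJ/min
Outlet flows (mol/min): A 100.05, B 68.952, C 68.952
Sensible, products 25→73.2 °C: 1942 kJ/min
Q = ΔH = 6561.8 kJ/min = 109.36 kW
Heat supplied = 109360 W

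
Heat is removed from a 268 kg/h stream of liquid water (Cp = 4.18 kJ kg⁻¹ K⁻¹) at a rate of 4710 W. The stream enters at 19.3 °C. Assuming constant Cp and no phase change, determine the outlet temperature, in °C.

Q = 4710 W = 16956 kJ/h
ΔT = Q/(ṁ·Cp) = 16956/(268×4.18) = 15.136 K
T_out = 19.3 − 15.136 = 4.164 °C

T_out = 4.16 °C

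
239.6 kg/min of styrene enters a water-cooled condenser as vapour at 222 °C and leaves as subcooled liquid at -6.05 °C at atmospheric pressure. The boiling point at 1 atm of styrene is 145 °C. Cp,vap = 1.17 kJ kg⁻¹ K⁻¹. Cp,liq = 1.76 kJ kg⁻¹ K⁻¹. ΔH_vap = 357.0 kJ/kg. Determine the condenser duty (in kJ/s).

vapour 222→145 °C: -90.09 kJ/kg
condensation at 145 °C: -357 kJ/kg
liquid 145→-6.05 °C: -265.85 kJ/kg
Δh = -90.09 + -357 + -265.85 = -712.94 kJ/kg
Q = ṁ·Δh = 239.6 kg/min × -712.94 kJ/kg = -170820 kJ/min
|Q| = 2847 kW

Q_c = 2850 kJ/s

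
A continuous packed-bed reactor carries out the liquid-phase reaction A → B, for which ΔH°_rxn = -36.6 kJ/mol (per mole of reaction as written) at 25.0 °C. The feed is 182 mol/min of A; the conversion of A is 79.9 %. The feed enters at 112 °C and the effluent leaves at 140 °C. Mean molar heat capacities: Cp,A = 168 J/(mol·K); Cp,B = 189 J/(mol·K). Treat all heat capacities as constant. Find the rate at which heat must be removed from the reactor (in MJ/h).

Extent of reaction ξ = 0.799 × 182 = 145.42 mol/min
Reaction term: ξ·ΔH°_rxn = 145.42 × -36.6 = -5322.3 kJ/min
Sensible, feed 112→25 °C: -2660.1 kJ/min
Outlet flows (mol/min): A 36.582, B 145.42
Sensible, products 25→140 °C: 3867.4 kJ/min
Q = ΔH = -4115 kJ/min = -68.583 kW
Heat removed = 246.9 MJ/h

Q_out = 247 MJ/h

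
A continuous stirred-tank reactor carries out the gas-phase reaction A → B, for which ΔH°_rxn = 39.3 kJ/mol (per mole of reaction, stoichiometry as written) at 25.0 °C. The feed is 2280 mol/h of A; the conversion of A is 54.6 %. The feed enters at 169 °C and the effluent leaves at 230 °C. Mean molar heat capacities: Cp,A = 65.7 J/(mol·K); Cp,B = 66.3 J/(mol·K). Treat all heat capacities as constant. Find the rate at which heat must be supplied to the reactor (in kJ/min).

Q_in = 970 kJ/min

Extent of reaction ξ = 0.546 × 2280 = 1244.9 mol/h
Reaction term: ξ·ΔH°_rxn = 1244.9 × 39.3 = 48924 kJ/h
Sensible, feed 169→25 °C: -21571 kJ/h
Outlet flows (mol/h): A 1035.1, B 1244.9
Sensible, products 25→230 °C: 30861 kJ/h
Q = ΔH = 58214 kJ/h = 16.171 kW
Heat supplied = 970.24 kJ/min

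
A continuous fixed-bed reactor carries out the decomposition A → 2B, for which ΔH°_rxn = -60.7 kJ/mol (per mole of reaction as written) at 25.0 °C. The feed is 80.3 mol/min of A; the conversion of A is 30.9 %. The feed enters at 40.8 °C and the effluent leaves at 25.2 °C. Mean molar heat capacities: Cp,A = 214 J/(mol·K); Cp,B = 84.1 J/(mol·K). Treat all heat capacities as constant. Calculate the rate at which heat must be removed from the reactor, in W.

Q_out = 29600 W

Extent of reaction ξ = 0.309 × 80.3 = 24.813 mol/min
Reaction term: ξ·ΔH°_rxn = 24.813 × -60.7 = -1506.1 kJ/min
Sensible, feed 40.8→25 °C: -271.51 kJ/min
Outlet flows (mol/min): A 55.487, B 49.625
Sensible, products 25→25.2 °C: 3.2096 kJ/min
Q = ΔH = -1774.4 kJ/min = -29.574 kW
Heat removed = 29574 W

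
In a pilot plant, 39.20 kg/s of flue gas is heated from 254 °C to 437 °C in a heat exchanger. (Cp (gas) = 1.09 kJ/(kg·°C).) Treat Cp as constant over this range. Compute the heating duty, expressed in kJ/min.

Q = 469000 kJ/min

Q = ṁ·Cp·ΔT = 39.20 × 1.09 × (437 − 254) = 7819.2 kJ/s
Heating duty = 469150 kJ/min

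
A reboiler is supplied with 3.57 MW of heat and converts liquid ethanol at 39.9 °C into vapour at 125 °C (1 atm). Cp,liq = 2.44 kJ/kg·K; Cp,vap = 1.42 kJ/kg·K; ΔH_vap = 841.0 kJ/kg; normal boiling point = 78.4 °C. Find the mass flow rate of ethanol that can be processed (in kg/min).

Δh = 2.44×(78.4−39.9) + 841.0 + 1.42×(125−78.4) = 1001.1 kJ/kg
Q = 3.57 MW = 3570 kJ/s = 214200 kJ/min
ṁ = Q/Δh = 214200 / 1001.1 = 213.96 kg/min

ṁ = 214 kg/min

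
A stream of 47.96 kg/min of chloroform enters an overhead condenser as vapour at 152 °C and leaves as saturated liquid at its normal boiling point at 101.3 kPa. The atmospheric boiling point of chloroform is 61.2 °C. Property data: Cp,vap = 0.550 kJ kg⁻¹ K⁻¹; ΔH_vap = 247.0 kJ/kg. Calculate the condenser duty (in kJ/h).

Q_c = 854000 kJ/h

vapour 152→61.2 °C: -49.94 kJ/kg
condensation at 61.2 °C: -247 kJ/kg
Δh = -49.94 + -247 = -296.94 kJ/kg
Q = ṁ·Δh = 47.96 kg/min × -296.94 kJ/kg = -14241 kJ/min
|Q| = 237.35 kW = 854470 kJ/h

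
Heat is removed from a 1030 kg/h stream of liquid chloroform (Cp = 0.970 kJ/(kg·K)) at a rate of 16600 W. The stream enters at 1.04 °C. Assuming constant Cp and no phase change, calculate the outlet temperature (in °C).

T_out = -58.8 °C

Q = 16600 W = 59760 kJ/h
ΔT = Q/(ṁ·Cp) = 59760/(1030×0.970) = 59.814 K
T_out = 1.04 − 59.814 = -58.774 °C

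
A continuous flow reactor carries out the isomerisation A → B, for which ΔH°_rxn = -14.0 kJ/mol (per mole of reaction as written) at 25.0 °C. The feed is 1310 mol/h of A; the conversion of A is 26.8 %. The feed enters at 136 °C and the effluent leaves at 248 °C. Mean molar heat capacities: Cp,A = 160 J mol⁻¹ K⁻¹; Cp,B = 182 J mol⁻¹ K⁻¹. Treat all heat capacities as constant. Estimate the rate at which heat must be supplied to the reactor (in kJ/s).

Extent of reaction ξ = 0.268 × 1310 = 351.08 mol/h
Reaction term: ξ·ΔH°_rxn = 351.08 × -14.0 = -4915.1 kJ/h
Sensible, feed 136→25 °C: -23266 kJ/h
Outlet flows (mol/h): A 958.92, B 351.08
Sensible, products 25→248 °C: 48463 kJ/h
Q = ΔH = 20282 kJ/h = 5.634 kW
Heat supplied = 5.634 kJ/s

Q_in = 5.63 kJ/s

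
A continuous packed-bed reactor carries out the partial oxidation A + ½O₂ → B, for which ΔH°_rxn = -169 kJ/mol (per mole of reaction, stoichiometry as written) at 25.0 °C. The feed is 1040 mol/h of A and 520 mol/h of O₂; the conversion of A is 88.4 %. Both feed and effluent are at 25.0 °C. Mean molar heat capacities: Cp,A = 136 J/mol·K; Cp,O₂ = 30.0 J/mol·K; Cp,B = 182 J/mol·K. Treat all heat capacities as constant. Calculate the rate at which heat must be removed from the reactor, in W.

Q_out = 43200 W

Extent of reaction ξ = 0.884 × 1040 = 919.36 mol/h
Reaction term: ξ·ΔH°_rxn = 919.36 × -169 = -155370 kJ/h
Q = ΔH = -155370 kJ/h = -43.159 kW
Heat removed = 43159 W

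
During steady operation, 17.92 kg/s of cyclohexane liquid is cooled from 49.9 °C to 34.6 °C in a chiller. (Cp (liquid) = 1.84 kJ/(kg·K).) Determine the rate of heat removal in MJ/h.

Q_c = 1820 MJ/h

Q = ṁ·Cp·ΔT = 17.92 × 1.84 × (34.6 − 49.9) = -504.48 kJ/s
Cooling duty = 1816.1 MJ/h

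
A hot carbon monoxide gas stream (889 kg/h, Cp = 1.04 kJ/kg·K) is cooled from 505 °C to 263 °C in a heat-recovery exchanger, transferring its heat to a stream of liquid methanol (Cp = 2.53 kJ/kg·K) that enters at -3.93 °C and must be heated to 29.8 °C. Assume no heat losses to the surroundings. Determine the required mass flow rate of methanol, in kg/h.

Heat released by hot stream: Q = 889 × 1.04 × (505 − 263) = 223740 kJ/h
Energy balance on cold side (adiabatic exchanger): Q = ṁ_c·Cp_c·(T_c,out − T_c,in)
ṁ_c = 223740 / [2.53 × (29.8 − -3.93)] = 2621.9 kg/h

ṁ_c = 2620 kg/h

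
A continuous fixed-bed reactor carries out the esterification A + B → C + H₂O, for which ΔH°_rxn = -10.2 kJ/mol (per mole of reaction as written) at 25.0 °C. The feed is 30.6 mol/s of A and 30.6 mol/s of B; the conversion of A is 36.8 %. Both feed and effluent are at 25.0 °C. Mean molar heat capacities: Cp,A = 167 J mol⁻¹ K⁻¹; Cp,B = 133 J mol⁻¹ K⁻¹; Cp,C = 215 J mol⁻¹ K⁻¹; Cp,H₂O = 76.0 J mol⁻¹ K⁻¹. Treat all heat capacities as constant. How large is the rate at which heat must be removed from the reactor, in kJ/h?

Q_out = 413000 kJ/h

Extent of reaction ξ = 0.368 × 30.6 = 11.261 mol/s
Reaction term: ξ·ΔH°_rxn = 11.261 × -10.2 = -114.86 kJ/s
Q = ΔH = -114.86 kJ/s = -114.86 kW
Heat removed = 413500 kJ/h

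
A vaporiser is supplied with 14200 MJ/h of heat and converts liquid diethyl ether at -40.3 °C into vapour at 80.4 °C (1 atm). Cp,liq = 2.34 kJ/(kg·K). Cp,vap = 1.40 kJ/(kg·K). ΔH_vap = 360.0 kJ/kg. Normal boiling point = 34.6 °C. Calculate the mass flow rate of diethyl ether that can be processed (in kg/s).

Δh = 2.34×(34.6−-40.3) + 360.0 + 1.40×(80.4−34.6) = 599.39 kJ/kg
Q = 14200 MJ/h = 3944.4 kJ/s = 3944.4 kJ/s
ṁ = Q/Δh = 3944.4 / 599.39 = 6.5808 kg/s

ṁ = 6.58 kg/s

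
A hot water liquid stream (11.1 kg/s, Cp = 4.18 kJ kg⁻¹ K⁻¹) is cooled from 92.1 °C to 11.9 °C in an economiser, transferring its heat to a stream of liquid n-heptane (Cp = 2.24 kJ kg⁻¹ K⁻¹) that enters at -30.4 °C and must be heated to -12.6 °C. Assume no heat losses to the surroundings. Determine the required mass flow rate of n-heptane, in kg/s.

ṁ_c = 93.3 kg/s

Heat released by hot stream: Q = 11.1 × 4.18 × (92.1 − 11.9) = 3721.1 kJ/s
Energy balance on cold side (adiabatic exchanger): Q = ṁ_c·Cp_c·(T_c,out − T_c,in)
ṁ_c = 3721.1 / [2.24 × (-12.6 − -30.4)] = 93.327 kg/s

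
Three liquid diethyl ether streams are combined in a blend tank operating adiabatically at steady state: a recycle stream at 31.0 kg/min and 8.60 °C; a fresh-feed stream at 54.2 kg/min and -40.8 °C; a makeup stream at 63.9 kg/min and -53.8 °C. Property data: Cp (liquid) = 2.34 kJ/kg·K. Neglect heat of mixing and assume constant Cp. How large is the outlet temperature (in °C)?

T_out = -36.1 °C

Energy balance with Q = 0: Σ ṁᵢCp,ᵢ(T_out − Tᵢ) = 0
T_out = Σ ṁᵢCp,ᵢTᵢ / Σ ṁᵢCp,ᵢ
      = -12595 / 348.89 = -36.1 °C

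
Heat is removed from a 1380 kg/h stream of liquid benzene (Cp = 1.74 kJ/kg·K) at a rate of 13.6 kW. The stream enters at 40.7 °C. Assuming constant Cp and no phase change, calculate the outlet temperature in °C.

Q = 13.6 kW = 48960 kJ/h
ΔT = Q/(ṁ·Cp) = 48960/(1380×1.74) = 20.39 K
T_out = 40.7 − 20.39 = 20.31 °C

T_out = 20.3 °C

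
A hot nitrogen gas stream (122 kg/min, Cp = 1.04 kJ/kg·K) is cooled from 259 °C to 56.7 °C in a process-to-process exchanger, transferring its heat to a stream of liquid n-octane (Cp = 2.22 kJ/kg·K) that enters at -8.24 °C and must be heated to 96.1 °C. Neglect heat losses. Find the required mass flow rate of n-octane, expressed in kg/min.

Heat released by hot stream: Q = 122 × 1.04 × (259 − 56.7) = 25668 kJ/min
Energy balance on cold side (adiabatic exchanger): Q = ṁ_c·Cp_c·(T_c,out − T_c,in)
ṁ_c = 25668 / [2.22 × (96.1 − -8.24)] = 110.81 kg/min

ṁ_c = 111 kg/min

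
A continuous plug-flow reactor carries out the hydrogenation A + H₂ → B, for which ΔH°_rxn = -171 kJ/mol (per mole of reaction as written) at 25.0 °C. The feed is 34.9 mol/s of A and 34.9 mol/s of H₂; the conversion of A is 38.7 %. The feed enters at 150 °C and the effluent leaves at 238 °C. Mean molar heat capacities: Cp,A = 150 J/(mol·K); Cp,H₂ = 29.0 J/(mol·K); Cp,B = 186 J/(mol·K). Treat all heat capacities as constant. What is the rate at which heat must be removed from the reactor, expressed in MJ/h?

Extent of reaction ξ = 0.387 × 34.9 = 13.506 mol/s
Reaction term: ξ·ΔH°_rxn = 13.506 × -171 = -2309.6 kJ/s
Sensible, feed 150→25 °C: -780.89 kJ/s
Outlet flows (mol/s): A 21.394, H₂ 21.394, B 13.506
Sensible, products 25→238 °C: 1350.8 kJ/s
Q = ΔH = -1739.7 kJ/s = -1739.7 kW
Heat removed = 6262.9 MJ/h

Q_out = 6260 MJ/h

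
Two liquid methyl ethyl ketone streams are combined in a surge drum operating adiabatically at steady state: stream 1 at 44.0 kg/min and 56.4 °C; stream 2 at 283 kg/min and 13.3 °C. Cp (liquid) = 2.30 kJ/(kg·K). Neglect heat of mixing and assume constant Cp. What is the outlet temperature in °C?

T_out = 19.1 °C

Energy balance with Q = 0: Σ ṁᵢCp,ᵢ(T_out − Tᵢ) = 0
Σ ṁᵢCp,ᵢTᵢ = 44.0×2.30×56.4 + 283×2.30×13.3 = 14365
Σ ṁᵢCp,ᵢ = 44.0×2.30 + 283×2.30 = 752.1
T_out = 14365 / 752.1 = 19.099 °C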